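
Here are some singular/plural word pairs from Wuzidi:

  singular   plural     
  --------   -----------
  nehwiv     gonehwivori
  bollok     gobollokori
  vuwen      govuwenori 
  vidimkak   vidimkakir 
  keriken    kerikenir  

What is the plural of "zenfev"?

gozenfevori

bollok and vidimkak both end in -k yet inflect differently (gobollokori, vidimkakir), so the final letter is not what conditions the rule; the number of vowels is.
"zenfev" has 2 vowels. The stems with 2 vowels (nehwiv → gonehwivori, bollok → gobollokori, vuwen → govuwenori) add go- … -ori around the stem.
So zenfev → gozenfevori.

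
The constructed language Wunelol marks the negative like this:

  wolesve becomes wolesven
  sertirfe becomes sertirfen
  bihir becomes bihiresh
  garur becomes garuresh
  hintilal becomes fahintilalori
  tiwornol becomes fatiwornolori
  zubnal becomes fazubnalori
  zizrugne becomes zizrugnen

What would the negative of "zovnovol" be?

fazovnovolori

zizrugne and zubnal both begin with z- yet inflect differently (zizrugnen, fazubnalori), so the first letter is not what conditions the rule; the final letter is.
"zovnovol" ends in -l. The stems ending in -l (zubnal → fazubnalori, tiwornol → fatiwornolori, hintilal → fahintilalori) add fa- … -ori around the stem.
So zovnovol → fazovnovolori.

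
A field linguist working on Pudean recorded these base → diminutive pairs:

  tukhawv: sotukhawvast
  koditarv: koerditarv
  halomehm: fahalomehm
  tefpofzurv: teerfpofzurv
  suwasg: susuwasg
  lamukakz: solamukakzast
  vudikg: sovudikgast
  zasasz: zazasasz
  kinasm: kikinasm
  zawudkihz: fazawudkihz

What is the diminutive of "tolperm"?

zawudkihz and zasasz both end in -z yet inflect differently (fazawudkihz, zazasasz), so the final letter is not what conditions the rule; the second-to-last letter is.
"tolperm" has second-to-last letter 'r'. The stems whose second-to-last letter is 'r' (tefpofzurv → teerfpofzurv, koditarv → koerditarv) insert -er- after the first vowel.
So tolperm → toerlperm.

toerlperm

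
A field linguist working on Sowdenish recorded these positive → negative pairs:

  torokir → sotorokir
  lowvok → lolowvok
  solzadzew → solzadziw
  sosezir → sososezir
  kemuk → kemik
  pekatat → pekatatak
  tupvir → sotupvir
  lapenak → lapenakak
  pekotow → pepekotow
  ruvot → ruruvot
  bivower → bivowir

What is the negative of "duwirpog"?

duduwirpog

lowvok and lapenak both end in -k yet inflect differently (lolowvok, lapenakak), so the final letter is not what conditions the rule; the last vowel is.
"duwirpog" has last vowel 'o'. The stems whose last vowel is 'o' (ruvot → ruruvot, lowvok → lolowvok, pekotow → pepekotow) repeat the first consonant+vowel as a prefix.
So duwirpog → duduwirpog.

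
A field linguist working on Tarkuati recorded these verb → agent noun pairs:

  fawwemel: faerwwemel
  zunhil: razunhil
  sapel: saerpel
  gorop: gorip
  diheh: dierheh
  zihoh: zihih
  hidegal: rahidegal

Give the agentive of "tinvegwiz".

zihoh and diheh both end in -h yet inflect differently (zihih, dierheh), so the final letter is not what conditions the rule; the last vowel is.
"tinvegwiz" has last vowel 'i'. The one such stem in the data (zunhil → razunhil) adds the prefix ra-, so the same rule applies.
So tinvegwiz → ratinvegwiz.

ratinvegwiz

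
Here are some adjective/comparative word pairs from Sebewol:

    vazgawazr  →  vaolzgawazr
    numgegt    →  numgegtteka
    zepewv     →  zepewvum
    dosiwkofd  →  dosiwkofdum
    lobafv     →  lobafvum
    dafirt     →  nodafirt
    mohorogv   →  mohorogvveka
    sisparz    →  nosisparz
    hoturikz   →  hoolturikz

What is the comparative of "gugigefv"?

gugigefvum

"gugigefv" has second-to-last letter 'f'. The stems whose second-to-last letter is 'f' (lobafv → lobafvum, dosiwkofd → dosiwkofdum) add -um.
The other patterns: stems whose second-to-last letter is 'r' add the prefix no-; stems whose second-to-last letter is 'g' double the final consonant and add -eka; stems whose second-to-last letter is 'k' or 'z' insert -ol- after the first vowel.
So gugigefv → gugigefvum.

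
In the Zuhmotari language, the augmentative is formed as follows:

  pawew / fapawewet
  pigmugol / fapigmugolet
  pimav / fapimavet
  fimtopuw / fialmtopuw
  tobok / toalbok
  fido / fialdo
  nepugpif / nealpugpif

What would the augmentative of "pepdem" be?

pawew and fimtopuw both end in -w yet inflect differently (fapawewet, fialmtopuw), so the final letter is not what conditions the rule; the first letter is.
"pepdem" begins with p-. The stems beginning with p- (pawew → fapawewet, pigmugol → fapigmugolet, pimav → fapimavet) add fa- … -et around the stem.
So pepdem → fapepdemet.

fapepdemet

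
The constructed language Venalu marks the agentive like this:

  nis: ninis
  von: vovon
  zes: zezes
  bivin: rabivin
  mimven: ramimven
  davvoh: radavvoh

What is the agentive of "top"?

von and bivin both end in -n yet inflect differently (vovon, rabivin), so the final letter is not what conditions the rule; the number of vowels is.
"top" has 1 vowel. The stems with 1 vowel (nis → ninis, von → vovon, zes → zezes) repeat the first consonant+vowel as a prefix.
So top → totop.

totop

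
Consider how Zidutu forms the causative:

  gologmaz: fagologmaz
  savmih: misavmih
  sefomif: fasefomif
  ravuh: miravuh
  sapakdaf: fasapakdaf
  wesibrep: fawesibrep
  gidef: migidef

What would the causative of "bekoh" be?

mibekoh

sapakdaf and gidef both end in -f yet inflect differently (fasapakdaf, migidef), so the final letter is not what conditions the rule; the number of vowels is.
"bekoh" has 2 vowels. The stems with 2 vowels (savmih → misavmih, ravuh → miravuh, gidef → migidef) add the prefix mi-.
So bekoh → mibekoh.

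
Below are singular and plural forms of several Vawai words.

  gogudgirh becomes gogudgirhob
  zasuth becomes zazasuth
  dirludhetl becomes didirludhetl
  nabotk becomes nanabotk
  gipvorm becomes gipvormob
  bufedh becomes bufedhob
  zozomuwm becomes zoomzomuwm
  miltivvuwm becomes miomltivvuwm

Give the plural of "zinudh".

zinudhob

bufedh and zasuth both end in -h yet inflect differently (bufedhob, zazasuth), so the final letter is not what conditions the rule; the second-to-last letter is.
"zinudh" has second-to-last letter 'd'. The one such stem in the data (bufedh → bufedhob) adds -ob, so the same rule applies.
The other patterns: stems whose second-to-last letter is 't' repeat the first consonant+vowel as a prefix; stems whose second-to-last letter is 'w' insert -om- after the first vowel.
So zinudh → zinudhob.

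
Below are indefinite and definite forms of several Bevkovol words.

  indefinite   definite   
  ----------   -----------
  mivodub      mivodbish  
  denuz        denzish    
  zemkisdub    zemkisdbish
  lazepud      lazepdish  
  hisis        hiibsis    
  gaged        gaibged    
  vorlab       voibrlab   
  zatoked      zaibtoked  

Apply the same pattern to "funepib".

"funepib" has last vowel 'i'. The one such stem in the data (hisis → hiibsis) inserts -ib- after the first vowel (as do gaged, vorlab), so the same rule applies.
So funepib → fuibnepib.

fuibnepib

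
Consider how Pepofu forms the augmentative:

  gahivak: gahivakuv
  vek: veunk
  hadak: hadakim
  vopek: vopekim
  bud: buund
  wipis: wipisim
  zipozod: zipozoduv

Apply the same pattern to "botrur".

"botrur" has 2 vowels. The stems with 2 vowels (hadak → hadakim, vopek → vopekim, wipis → wipisim) add -im.
So botrur → botrurim.

botrurim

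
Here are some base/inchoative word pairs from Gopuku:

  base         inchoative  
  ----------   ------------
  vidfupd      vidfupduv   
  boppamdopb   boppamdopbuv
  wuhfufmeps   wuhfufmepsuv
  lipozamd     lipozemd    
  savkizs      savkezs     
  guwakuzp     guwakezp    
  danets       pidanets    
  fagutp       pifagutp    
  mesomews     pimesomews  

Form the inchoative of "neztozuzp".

vidfupd and lipozamd both end in -d yet inflect differently (vidfupduv, lipozemd), so the final letter is not what conditions the rule; the second-to-last letter is.
"neztozuzp" has second-to-last letter 'z'. The stems whose second-to-last letter is 'z' (savkizs → savkezs, guwakuzp → guwakezp) change the last vowel to 'e'.
The other patterns: stems whose second-to-last letter is 'p' add -uv; stems whose second-to-last letter is 't' or 'w' add the prefix pi-.
So neztozuzp → neztozezp.

neztozezp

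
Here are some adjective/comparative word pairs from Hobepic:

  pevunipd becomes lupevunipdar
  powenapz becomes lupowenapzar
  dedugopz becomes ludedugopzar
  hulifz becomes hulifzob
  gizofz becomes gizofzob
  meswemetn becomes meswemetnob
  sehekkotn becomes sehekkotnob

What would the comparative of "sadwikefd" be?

sadwikefdob

powenapz and hulifz both end in -z yet inflect differently (lupowenapzar, hulifzob), so the final letter is not what conditions the rule; the second-to-last letter is.
"sadwikefd" has second-to-last letter 'f'. The stems whose second-to-last letter is 'f' (hulifz → hulifzob, gizofz → gizofzob) add -ob.
The other pattern: stems whose second-to-last letter is 'p' add lu- … -ar around the stem.
So sadwikefd → sadwikefdob.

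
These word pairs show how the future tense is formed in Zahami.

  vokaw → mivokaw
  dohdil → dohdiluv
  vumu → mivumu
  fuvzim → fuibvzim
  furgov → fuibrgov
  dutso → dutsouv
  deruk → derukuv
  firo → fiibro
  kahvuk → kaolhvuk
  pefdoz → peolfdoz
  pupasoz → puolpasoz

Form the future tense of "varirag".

mivarirag

dutso and firo both end in -o yet inflect differently (dutsouv, fiibro), so the final letter is not what conditions the rule; the first letter is.
"varirag" begins with v-. The stems beginning with v- (vumu → mivumu, vokaw → mivokaw) add the prefix mi-.
So varirag → mivarirag.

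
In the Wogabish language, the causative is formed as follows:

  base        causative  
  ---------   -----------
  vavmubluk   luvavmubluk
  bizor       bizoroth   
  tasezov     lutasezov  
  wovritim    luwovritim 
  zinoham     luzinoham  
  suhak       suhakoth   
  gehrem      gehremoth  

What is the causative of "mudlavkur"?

lumudlavkur

"mudlavkur" has 3 vowels. The stems with 3 vowels (zinoham → luzinoham, tasezov → lutasezov, wovritim → luwovritim) add the prefix lu-.
The other pattern: stems with 2 vowels add -oth.
So mudlavkur → lumudlavkur.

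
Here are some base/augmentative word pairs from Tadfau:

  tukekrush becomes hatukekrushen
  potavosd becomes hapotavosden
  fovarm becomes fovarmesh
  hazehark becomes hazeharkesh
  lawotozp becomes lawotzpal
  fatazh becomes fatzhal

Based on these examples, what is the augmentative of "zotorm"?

tukekrush and fatazh both end in -h yet inflect differently (hatukekrushen, fatzhal), so the final letter is not what conditions the rule; the second-to-last letter is.
"zotorm" has second-to-last letter 'r'. The stems whose second-to-last letter is 'r' (fovarm → fovarmesh, hazehark → hazeharkesh) add -esh.
So zotorm → zotormesh.

zotormesh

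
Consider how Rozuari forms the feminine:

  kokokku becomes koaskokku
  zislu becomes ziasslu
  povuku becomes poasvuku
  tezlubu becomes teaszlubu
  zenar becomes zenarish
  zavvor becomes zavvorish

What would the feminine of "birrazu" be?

zislu and zenar both begin with z- yet inflect differently (ziasslu, zenarish), so the first letter is not what conditions the rule; the final letter is.
"birrazu" ends in -u. The stems ending in -u (kokokku → koaskokku, zislu → ziasslu, povuku → poasvuku) insert -as- after the first vowel.
The other pattern: stems ending in -r add -ish.
So birrazu → biasrrazu.

biasrrazu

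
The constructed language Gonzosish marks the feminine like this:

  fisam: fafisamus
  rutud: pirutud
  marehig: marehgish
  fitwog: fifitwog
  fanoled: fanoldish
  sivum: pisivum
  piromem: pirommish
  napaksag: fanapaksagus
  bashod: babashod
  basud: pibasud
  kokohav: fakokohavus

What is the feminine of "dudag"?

"dudag" has last vowel 'a'. The stems whose last vowel is 'a' (kokohav → fakokohavus, fisam → fafisamus, napaksag → fanapaksagus) add fa- … -us around the stem.
The other patterns: stems whose last vowel is 'e' or 'i' delete the last vowel and add -ish; stems whose last vowel is 'o' repeat the first consonant+vowel as a prefix; stems whose last vowel is 'u' add the prefix pi-.
So dudag → fadudagus.

fadudagus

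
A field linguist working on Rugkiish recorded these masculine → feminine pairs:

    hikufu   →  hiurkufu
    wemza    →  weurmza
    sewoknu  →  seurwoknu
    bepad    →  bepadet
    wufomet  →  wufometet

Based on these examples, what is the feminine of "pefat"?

pefatet

"pefat" ends in a consonant. The stems ending in a consonant (bepad → bepadet, wufomet → wufometet) add -et.
The other pattern: stems ending in a vowel insert -ur- after the first vowel.
So pefat → pefatet.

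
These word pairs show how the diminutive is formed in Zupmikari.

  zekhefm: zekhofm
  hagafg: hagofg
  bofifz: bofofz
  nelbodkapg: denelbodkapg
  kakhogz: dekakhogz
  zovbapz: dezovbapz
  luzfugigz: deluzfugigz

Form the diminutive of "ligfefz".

hagafg and nelbodkapg both end in -g yet inflect differently (hagofg, denelbodkapg), so the final letter is not what conditions the rule; the second-to-last letter is.
"ligfefz" has second-to-last letter 'f'. The stems whose second-to-last letter is 'f' (zekhefm → zekhofm, hagafg → hagofg, bofifz → bofofz) change the last vowel to 'o'.
The other pattern: stems whose second-to-last letter is 'g' or 'p' add the prefix de-.
So ligfefz → ligfofz.

ligfofz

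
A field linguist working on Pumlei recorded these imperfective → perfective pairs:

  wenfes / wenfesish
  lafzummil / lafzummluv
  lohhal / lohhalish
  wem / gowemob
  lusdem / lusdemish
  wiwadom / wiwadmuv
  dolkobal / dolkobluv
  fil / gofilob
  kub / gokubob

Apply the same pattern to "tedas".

wem and lusdem both end in -m yet inflect differently (gowemob, lusdemish), so the final letter is not what conditions the rule; the number of vowels is.
"tedas" has 2 vowels. The stems with 2 vowels (wenfes → wenfesish, lusdem → lusdemish, lohhal → lohhalish) add -ish.
The other patterns: stems with 1 vowel add go- … -ob around the stem; stems with 3 vowels delete the last vowel and add -uv.
So tedas → tedasish.

tedasish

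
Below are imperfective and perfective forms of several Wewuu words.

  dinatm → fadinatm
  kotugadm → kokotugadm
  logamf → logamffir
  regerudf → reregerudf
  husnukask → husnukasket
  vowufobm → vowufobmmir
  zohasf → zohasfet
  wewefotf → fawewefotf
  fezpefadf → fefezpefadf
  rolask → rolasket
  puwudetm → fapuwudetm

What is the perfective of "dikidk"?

zohasf and fezpefadf both end in -f yet inflect differently (zohasfet, fefezpefadf), so the final letter is not what conditions the rule; the second-to-last letter is.
"dikidk" has second-to-last letter 'd'. The stems whose second-to-last letter is 'd' (kotugadm → kokotugadm, fezpefadf → fefezpefadf, regerudf → reregerudf) repeat the first consonant+vowel as a prefix.
So dikidk → didikidk.

didikidk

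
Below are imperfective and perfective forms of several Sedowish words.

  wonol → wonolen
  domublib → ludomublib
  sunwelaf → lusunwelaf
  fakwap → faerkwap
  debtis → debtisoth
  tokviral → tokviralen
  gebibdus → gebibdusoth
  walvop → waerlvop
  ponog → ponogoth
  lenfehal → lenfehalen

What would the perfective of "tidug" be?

fakwap and sunwelaf both have last vowel 'a' yet inflect differently (faerkwap, lusunwelaf), so the last vowel is not what conditions the rule; the final letter is.
"tidug" ends in -g. The one such stem in the data (ponog → ponogoth) adds -oth, so the same rule applies.
The other patterns: stems ending in -p insert -er- after the first vowel; stems ending in -b or -f add the prefix lu-; stems ending in -l add -en.
So tidug → tidugoth.

tidugoth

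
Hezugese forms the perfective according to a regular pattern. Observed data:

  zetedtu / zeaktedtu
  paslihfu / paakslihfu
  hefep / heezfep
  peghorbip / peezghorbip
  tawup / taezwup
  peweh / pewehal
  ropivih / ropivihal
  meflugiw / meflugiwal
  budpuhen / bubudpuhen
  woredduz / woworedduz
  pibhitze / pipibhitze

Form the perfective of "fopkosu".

"fopkosu" ends in -u. The stems ending in -u (zetedtu → zeaktedtu, paslihfu → paakslihfu) insert -ak- after the first vowel.
So fopkosu → foakpkosu.

foakpkosu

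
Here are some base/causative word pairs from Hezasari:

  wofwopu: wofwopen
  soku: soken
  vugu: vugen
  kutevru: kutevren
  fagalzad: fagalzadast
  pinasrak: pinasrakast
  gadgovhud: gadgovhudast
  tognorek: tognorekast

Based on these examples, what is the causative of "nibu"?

niben

wofwopu and gadgovhud both have last vowel 'u' yet inflect differently (wofwopen, gadgovhudast), so the last vowel is not what conditions the rule; the final letter is.
"nibu" ends in -u. The stems ending in -u (wofwopu → wofwopen, soku → soken, vugu → vugen) drop the final letter and add -en.
So nibu → niben.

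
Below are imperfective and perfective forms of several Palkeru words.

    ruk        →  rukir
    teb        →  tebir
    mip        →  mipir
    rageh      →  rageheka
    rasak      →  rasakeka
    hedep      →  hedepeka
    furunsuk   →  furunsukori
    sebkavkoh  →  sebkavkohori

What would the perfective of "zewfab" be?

zewfabeka

ruk and rasak both end in -k yet inflect differently (rukir, rasakeka), so the final letter is not what conditions the rule; the number of vowels is.
"zewfab" has 2 vowels. The stems with 2 vowels (rageh → rageheka, rasak → rasakeka, hedep → hedepeka) add -eka.
So zewfab → zewfabeka.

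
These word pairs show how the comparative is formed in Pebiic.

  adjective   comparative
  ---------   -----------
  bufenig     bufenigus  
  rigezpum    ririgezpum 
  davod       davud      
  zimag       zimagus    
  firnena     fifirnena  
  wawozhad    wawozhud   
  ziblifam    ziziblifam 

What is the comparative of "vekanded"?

zimag and firnena both have last vowel 'a' yet inflect differently (zimagus, fifirnena), so the last vowel is not what conditions the rule; the final letter is.
"vekanded" ends in -d. The stems ending in -d (wawozhad → wawozhud, davod → davud) change the last vowel to 'u'.
So vekanded → vekandud.

vekandud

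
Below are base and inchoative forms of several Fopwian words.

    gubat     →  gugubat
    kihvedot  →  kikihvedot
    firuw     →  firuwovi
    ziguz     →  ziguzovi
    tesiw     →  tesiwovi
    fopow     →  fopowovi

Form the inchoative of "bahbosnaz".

bahbosnazovi

"bahbosnaz" ends in -z. The one such stem in the data (ziguz → ziguzovi) adds -ovi, so the same rule applies.
So bahbosnaz → bahbosnazovi.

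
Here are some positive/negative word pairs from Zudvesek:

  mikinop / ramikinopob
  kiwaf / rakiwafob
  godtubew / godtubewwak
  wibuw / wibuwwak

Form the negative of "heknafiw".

heknafiwwak

"heknafiw" ends in -w. The stems ending in -w (godtubew → godtubewwak, wibuw → wibuwwak) double the final consonant and add -ak.
The other pattern: stems ending in -f or -p add ra- … -ob around the stem.
So heknafiw → heknafiwwak.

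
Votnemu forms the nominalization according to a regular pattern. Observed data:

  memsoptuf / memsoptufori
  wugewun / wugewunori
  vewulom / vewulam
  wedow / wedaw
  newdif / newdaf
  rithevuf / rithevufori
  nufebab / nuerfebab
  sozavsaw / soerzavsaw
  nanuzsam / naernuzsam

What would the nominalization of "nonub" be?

nonubori

rithevuf and newdif both end in -f yet inflect differently (rithevufori, newdaf), so the final letter is not what conditions the rule; the last vowel is.
"nonub" has last vowel 'u'. The stems whose last vowel is 'u' (rithevuf → rithevufori, memsoptuf → memsoptufori, wugewun → wugewunori) add -ori.
The other patterns: stems whose last vowel is 'a' insert -er- after the first vowel; stems whose last vowel is 'i' or 'o' change the last vowel to 'a'.
So nonub → nonubori.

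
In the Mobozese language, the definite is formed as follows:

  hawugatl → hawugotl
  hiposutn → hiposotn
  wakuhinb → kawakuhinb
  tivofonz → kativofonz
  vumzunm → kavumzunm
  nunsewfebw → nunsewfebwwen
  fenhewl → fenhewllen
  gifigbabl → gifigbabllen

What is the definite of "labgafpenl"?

kalabgafpenl

"labgafpenl" has second-to-last letter 'n'. The stems whose second-to-last letter is 'n' (wakuhinb → kawakuhinb, tivofonz → kativofonz, vumzunm → kavumzunm) add the prefix ka-.
The other patterns: stems whose second-to-last letter is 't' change the last vowel to 'o'; stems whose second-to-last letter is 'b' or 'w' double the final consonant and add -en.
So labgafpenl → kalabgafpenl.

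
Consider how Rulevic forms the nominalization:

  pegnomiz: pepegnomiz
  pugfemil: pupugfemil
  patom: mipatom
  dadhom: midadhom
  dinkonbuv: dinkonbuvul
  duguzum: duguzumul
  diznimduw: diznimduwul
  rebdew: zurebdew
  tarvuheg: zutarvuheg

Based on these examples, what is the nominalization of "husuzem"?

patom and duguzum both end in -m yet inflect differently (mipatom, duguzumul), so the final letter is not what conditions the rule; the last vowel is.
"husuzem" has last vowel 'e'. The stems whose last vowel is 'e' (rebdew → zurebdew, tarvuheg → zutarvuheg) add the prefix zu-.
The other patterns: stems whose last vowel is 'i' repeat the first consonant+vowel as a prefix; stems whose last vowel is 'o' add the prefix mi-; stems whose last vowel is 'u' add -ul.
So husuzem → zuhusuzem.

zuhusuzem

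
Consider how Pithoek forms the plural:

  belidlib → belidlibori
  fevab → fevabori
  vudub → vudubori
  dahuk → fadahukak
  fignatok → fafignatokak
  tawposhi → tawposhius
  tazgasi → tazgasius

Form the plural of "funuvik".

vudub and dahuk both have last vowel 'u' yet inflect differently (vudubori, fadahukak), so the last vowel is not what conditions the rule; the final letter is.
"funuvik" ends in -k. The stems ending in -k (dahuk → fadahukak, fignatok → fafignatokak) add fa- … -ak around the stem.
The other patterns: stems ending in -b add -ori; stems ending in -i add -us.
So funuvik → fafunuvikak.

fafunuvikak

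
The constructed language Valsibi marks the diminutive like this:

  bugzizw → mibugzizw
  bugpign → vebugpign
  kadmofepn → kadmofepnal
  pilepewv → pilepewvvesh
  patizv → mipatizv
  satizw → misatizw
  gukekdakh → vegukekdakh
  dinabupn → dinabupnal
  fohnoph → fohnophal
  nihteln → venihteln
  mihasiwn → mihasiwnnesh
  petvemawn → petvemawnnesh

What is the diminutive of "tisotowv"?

"tisotowv" has second-to-last letter 'w'. The stems whose second-to-last letter is 'w' (mihasiwn → mihasiwnnesh, pilepewv → pilepewvvesh, petvemawn → petvemawnnesh) double the final consonant and add -esh.
So tisotowv → tisotowvvesh.

tisotowvvesh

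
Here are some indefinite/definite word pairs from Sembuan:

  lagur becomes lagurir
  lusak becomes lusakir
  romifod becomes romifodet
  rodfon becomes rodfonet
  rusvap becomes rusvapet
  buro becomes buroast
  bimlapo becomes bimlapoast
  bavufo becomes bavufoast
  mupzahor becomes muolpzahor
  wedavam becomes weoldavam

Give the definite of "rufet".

lagur and mupzahor both end in -r yet inflect differently (lagurir, muolpzahor), so the final letter is not what conditions the rule; the first letter is.
"rufet" begins with r-. The stems beginning with r- (romifod → romifodet, rodfon → rodfonet, rusvap → rusvapet) add -et.
The other patterns: stems beginning with l- add -ir; stems beginning with b- add -ast; stems beginning with m- or w- insert -ol- after the first vowel.
So rufet → rufetet.

rufetet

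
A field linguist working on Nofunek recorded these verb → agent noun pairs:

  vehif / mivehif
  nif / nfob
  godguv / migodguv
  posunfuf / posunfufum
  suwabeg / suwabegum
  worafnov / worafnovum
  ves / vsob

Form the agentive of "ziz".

zzob

"ziz" has 1 vowel. The stems with 1 vowel (nif → nfob, ves → vsob) delete the last vowel and add -ob.
So ziz → zzob.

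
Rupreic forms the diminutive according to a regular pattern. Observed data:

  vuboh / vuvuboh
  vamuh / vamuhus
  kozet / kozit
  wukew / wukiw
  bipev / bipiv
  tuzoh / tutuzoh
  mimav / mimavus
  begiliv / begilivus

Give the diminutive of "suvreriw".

bipev and mimav both end in -v yet inflect differently (bipiv, mimavus), so the final letter is not what conditions the rule; the last vowel is.
"suvreriw" has last vowel 'i'. The one such stem in the data (begiliv → begilivus) adds -us, so the same rule applies.
So suvreriw → suvreriwus.

suvreriwus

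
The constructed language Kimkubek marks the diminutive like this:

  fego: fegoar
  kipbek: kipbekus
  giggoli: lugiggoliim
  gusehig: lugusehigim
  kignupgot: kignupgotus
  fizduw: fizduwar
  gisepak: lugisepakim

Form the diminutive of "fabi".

fabiar

gisepak and kipbek both end in -k yet inflect differently (lugisepakim, kipbekus), so the final letter is not what conditions the rule; the first letter is.
"fabi" begins with f-. The stems beginning with f- (fego → fegoar, fizduw → fizduwar) add -ar.
The other patterns: stems beginning with g- add lu- … -im around the stem; stems beginning with k- add -us.
So fabi → fabiar.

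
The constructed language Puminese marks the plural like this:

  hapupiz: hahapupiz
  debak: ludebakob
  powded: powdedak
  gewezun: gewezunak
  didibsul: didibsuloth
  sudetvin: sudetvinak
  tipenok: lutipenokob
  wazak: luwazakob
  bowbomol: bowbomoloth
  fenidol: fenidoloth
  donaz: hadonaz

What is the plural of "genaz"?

hagenaz

"genaz" ends in -z. The stems ending in -z (hapupiz → hahapupiz, donaz → hadonaz) add the prefix ha-.
The other patterns: stems ending in -l add -oth; stems ending in -k add lu- … -ob around the stem; stems ending in -d or -n add -ak.
So genaz → hagenaz.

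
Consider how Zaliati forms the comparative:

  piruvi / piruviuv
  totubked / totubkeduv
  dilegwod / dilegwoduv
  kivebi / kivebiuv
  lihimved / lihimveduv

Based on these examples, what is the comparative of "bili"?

Every pair shown (piruvi → piruviuv, totubked → totubkeduv, dilegwod → dilegwoduv, …) follows the same rule: add -uv.
So bili → biliuv.

biliuv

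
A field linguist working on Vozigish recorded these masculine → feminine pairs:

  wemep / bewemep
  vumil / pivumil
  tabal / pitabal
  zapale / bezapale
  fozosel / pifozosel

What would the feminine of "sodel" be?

pisodel

"sodel" ends in -l. The stems ending in -l (fozosel → pifozosel, vumil → pivumil, tabal → pitabal) add the prefix pi-.
So sodel → pisodel.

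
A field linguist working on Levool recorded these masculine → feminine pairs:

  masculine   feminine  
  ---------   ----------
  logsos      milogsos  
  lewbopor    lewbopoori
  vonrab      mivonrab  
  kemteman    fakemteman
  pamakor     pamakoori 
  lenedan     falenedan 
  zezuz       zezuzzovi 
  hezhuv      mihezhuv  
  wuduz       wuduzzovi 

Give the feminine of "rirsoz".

lenedan and vonrab both have last vowel 'a' yet inflect differently (falenedan, mivonrab), so the last vowel is not what conditions the rule; the final letter is.
"rirsoz" ends in -z. The stems ending in -z (wuduz → wuduzzovi, zezuz → zezuzzovi) double the final consonant and add -ovi.
The other patterns: stems ending in -r drop the final letter and add -ori; stems ending in -n add the prefix fa-; stems ending in -b, -s or -v add the prefix mi-.
So rirsoz → rirsozzovi.

rirsozzovi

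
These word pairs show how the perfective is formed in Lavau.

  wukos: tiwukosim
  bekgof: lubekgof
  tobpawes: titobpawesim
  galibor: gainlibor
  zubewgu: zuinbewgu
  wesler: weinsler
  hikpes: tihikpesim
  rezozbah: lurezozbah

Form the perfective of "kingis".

wukos and bekgof both have last vowel 'o' yet inflect differently (tiwukosim, lubekgof), so the last vowel is not what conditions the rule; the final letter is.
"kingis" ends in -s. The stems ending in -s (tobpawes → titobpawesim, hikpes → tihikpesim, wukos → tiwukosim) add ti- … -im around the stem.
The other patterns: stems ending in -f or -h add the prefix lu-; stems ending in -r or -u insert -in- after the first vowel.
So kingis → tikingisim.

tikingisim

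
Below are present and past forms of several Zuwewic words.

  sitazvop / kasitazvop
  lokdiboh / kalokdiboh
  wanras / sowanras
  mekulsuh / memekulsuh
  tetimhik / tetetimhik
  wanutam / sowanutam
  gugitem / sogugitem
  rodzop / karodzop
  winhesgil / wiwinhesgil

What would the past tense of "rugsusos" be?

mekulsuh and lokdiboh both end in -h yet inflect differently (memekulsuh, kalokdiboh), so the final letter is not what conditions the rule; the last vowel is.
"rugsusos" has last vowel 'o'. The stems whose last vowel is 'o' (rodzop → karodzop, sitazvop → kasitazvop, lokdiboh → kalokdiboh) add the prefix ka-.
So rugsusos → karugsusos.

karugsusos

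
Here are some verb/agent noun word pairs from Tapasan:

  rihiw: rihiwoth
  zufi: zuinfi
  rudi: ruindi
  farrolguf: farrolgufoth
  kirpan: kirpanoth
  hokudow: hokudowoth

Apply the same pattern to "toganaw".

toganawoth

rudi and rihiw both have last vowel 'i' yet inflect differently (ruindi, rihiwoth), so the last vowel is not what conditions the rule; the final letter is.
"toganaw" ends in -w. The stems ending in -w (hokudow → hokudowoth, rihiw → rihiwoth) add -oth.
The other pattern: stems ending in -i insert -in- after the first vowel.
So toganaw → toganawoth.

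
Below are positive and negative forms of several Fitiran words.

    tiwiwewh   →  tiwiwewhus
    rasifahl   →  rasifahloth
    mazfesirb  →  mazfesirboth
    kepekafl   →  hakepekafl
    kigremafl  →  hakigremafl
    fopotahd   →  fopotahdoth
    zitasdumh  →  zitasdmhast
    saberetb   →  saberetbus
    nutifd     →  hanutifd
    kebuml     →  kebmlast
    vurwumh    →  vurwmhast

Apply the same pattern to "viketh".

nutifd and fopotahd both end in -d yet inflect differently (hanutifd, fopotahdoth), so the final letter is not what conditions the rule; the second-to-last letter is.
"viketh" has second-to-last letter 't'. The one such stem in the data (saberetb → saberetbus) adds -us, so the same rule applies.
So viketh → vikethus.

vikethus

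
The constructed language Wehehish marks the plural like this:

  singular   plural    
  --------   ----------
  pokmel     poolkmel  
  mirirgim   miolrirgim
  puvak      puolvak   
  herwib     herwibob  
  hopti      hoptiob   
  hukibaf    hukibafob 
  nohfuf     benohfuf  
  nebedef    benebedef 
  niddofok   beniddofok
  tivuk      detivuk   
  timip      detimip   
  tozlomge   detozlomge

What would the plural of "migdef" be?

hukibaf and nohfuf both end in -f yet inflect differently (hukibafob, benohfuf), so the final letter is not what conditions the rule; the first letter is.
"migdef" begins with m-. The one such stem in the data (mirirgim → miolrirgim) inserts -ol- after the first vowel (as do pokmel, puvak), so the same rule applies.
So migdef → miolgdef.

miolgdef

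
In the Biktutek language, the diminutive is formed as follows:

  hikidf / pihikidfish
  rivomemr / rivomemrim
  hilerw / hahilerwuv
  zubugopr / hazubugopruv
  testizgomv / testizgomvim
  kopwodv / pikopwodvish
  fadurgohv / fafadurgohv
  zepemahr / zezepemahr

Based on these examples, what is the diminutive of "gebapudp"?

zubugopr and rivomemr both end in -r yet inflect differently (hazubugopruv, rivomemrim), so the final letter is not what conditions the rule; the second-to-last letter is.
"gebapudp" has second-to-last letter 'd'. The stems whose second-to-last letter is 'd' (kopwodv → pikopwodvish, hikidf → pihikidfish) add pi- … -ish around the stem.
So gebapudp → pigebapudpish.

pigebapudpish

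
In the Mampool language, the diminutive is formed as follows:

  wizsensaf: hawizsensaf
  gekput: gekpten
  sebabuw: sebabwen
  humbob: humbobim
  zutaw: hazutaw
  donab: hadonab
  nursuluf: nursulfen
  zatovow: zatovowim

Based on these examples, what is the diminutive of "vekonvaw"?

zutaw and zatovow both end in -w yet inflect differently (hazutaw, zatovowim), so the final letter is not what conditions the rule; the last vowel is.
"vekonvaw" has last vowel 'a'. The stems whose last vowel is 'a' (zutaw → hazutaw, donab → hadonab, wizsensaf → hawizsensaf) add the prefix ha-.
So vekonvaw → havekonvaw.

havekonvaw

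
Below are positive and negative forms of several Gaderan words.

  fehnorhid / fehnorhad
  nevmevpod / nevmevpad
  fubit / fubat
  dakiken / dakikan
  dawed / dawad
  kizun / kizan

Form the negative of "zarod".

Every pair shown (fehnorhid → fehnorhad, nevmevpod → nevmevpad, fubit → fubat, …) follows the same rule: change the last vowel to 'a'.
So zarod → zarad.

zarad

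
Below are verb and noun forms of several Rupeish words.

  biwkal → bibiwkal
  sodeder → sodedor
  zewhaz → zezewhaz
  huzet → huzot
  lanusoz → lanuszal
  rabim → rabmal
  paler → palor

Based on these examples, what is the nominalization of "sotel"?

sotol

"sotel" has last vowel 'e'. The stems whose last vowel is 'e' (paler → palor, sodeder → sodedor, huzet → huzot) change the last vowel to 'o'.
The other patterns: stems whose last vowel is 'a' repeat the first consonant+vowel as a prefix; stems whose last vowel is 'i' or 'o' delete the last vowel and add -al.
So sotel → sotol.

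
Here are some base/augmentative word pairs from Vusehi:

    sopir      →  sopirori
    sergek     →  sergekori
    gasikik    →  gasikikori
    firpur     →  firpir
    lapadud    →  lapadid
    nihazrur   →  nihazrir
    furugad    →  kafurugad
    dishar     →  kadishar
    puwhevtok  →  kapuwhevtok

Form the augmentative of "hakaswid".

hakaswidori

sopir and firpur both end in -r yet inflect differently (sopirori, firpir), so the final letter is not what conditions the rule; the last vowel is.
"hakaswid" has last vowel 'i'. The stems whose last vowel is 'i' (sopir → sopirori, gasikik → gasikikori) add -ori.
So hakaswid → hakaswidori.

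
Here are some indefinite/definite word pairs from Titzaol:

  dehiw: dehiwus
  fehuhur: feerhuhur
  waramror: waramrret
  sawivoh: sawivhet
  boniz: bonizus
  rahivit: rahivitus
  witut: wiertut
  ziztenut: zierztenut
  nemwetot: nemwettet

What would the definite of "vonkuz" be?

voernkuz

"vonkuz" has last vowel 'u'. The stems whose last vowel is 'u' (ziztenut → zierztenut, fehuhur → feerhuhur, witut → wiertut) insert -er- after the first vowel.
So vonkuz → voernkuz.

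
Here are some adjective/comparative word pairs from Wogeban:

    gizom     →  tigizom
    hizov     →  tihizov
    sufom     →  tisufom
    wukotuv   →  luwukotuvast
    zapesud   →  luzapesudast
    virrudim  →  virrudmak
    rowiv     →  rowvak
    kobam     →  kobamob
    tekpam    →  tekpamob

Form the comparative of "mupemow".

timupemow

hizov and wukotuv both end in -v yet inflect differently (tihizov, luwukotuvast), so the final letter is not what conditions the rule; the last vowel is.
"mupemow" has last vowel 'o'. The stems whose last vowel is 'o' (gizom → tigizom, hizov → tihizov, sufom → tisufom) add the prefix ti-.
The other patterns: stems whose last vowel is 'u' add lu- … -ast around the stem; stems whose last vowel is 'i' delete the last vowel and add -ak; stems whose last vowel is 'a' add -ob.
So mupemow → timupemow.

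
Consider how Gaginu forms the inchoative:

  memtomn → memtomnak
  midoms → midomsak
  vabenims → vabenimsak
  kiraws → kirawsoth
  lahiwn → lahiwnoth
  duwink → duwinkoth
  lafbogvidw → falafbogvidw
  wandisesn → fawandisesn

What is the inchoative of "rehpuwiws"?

midoms and kiraws both end in -s yet inflect differently (midomsak, kirawsoth), so the final letter is not what conditions the rule; the second-to-last letter is.
"rehpuwiws" has second-to-last letter 'w'. The stems whose second-to-last letter is 'w' (kiraws → kirawsoth, lahiwn → lahiwnoth) add -oth.
The other patterns: stems whose second-to-last letter is 'm' add -ak; stems whose second-to-last letter is 'd' or 's' add the prefix fa-.
So rehpuwiws → rehpuwiwsoth.

rehpuwiwsoth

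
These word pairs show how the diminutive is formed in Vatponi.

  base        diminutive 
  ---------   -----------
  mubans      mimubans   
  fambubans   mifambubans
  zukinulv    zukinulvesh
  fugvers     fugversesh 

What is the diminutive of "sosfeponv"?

misosfeponv

"sosfeponv" has second-to-last letter 'n'. The stems whose second-to-last letter is 'n' (mubans → mimubans, fambubans → mifambubans) add the prefix mi-.
The other pattern: stems whose second-to-last letter is 'l' or 'r' add -esh.
So sosfeponv → misosfeponv.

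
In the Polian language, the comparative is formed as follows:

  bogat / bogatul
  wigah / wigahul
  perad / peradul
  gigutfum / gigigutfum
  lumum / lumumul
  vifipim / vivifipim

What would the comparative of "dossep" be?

dossepul

lumum and gigutfum both end in -m yet inflect differently (lumumul, gigigutfum), so the final letter is not what conditions the rule; the number of vowels is.
"dossep" has 2 vowels. The stems with 2 vowels (lumum → lumumul, perad → peradul, bogat → bogatul) add -ul.
So dossep → dossepul.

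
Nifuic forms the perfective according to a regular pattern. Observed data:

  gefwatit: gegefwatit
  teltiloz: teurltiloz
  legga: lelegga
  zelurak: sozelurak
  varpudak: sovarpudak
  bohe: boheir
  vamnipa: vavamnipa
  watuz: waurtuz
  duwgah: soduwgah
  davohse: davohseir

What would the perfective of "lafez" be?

duwgah and legga both have last vowel 'a' yet inflect differently (soduwgah, lelegga), so the last vowel is not what conditions the rule; the final letter is.
"lafez" ends in -z. The stems ending in -z (watuz → waurtuz, teltiloz → teurltiloz) insert -ur- after the first vowel.
So lafez → laurfez.

laurfez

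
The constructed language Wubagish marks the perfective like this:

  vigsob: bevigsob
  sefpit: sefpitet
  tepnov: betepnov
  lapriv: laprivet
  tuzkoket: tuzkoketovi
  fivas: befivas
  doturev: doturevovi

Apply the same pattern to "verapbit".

verapbitet

tuzkoket and sefpit both end in -t yet inflect differently (tuzkoketovi, sefpitet), so the final letter is not what conditions the rule; the last vowel is.
"verapbit" has last vowel 'i'. The stems whose last vowel is 'i' (sefpit → sefpitet, lapriv → laprivet) add -et.
So verapbit → verapbitet.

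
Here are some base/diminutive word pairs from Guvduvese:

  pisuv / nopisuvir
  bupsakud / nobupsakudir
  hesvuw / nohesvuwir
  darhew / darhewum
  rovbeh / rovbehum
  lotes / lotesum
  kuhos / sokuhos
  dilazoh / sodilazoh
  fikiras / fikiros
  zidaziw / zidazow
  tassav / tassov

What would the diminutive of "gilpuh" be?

"gilpuh" has last vowel 'u'. The stems whose last vowel is 'u' (pisuv → nopisuvir, bupsakud → nobupsakudir, hesvuw → nohesvuwir) add no- … -ir around the stem.
So gilpuh → nogilpuhir.

nogilpuhir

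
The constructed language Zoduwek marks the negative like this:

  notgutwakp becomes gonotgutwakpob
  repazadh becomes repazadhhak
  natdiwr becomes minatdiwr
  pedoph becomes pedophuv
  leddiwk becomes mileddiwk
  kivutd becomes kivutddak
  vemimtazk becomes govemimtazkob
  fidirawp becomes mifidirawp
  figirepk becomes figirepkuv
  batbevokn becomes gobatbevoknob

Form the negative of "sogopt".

sogoptuv

notgutwakp and fidirawp both end in -p yet inflect differently (gonotgutwakpob, mifidirawp), so the final letter is not what conditions the rule; the second-to-last letter is.
"sogopt" has second-to-last letter 'p'. The stems whose second-to-last letter is 'p' (figirepk → figirepkuv, pedoph → pedophuv) add -uv.
So sogopt → sogoptuv.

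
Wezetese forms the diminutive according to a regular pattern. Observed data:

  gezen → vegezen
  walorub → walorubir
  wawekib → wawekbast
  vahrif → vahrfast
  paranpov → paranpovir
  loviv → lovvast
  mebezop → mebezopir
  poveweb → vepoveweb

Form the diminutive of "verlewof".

paranpov and loviv both end in -v yet inflect differently (paranpovir, lovvast), so the final letter is not what conditions the rule; the last vowel is.
"verlewof" has last vowel 'o'. The stems whose last vowel is 'o' (paranpov → paranpovir, mebezop → mebezopir) add -ir.
So verlewof → verlewofir.

verlewofir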